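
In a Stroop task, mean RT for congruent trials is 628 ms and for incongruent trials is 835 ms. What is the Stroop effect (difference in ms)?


Stroop effect = RT(incongruent) - RT(congruent)
= 835 - 628
= 207 ms


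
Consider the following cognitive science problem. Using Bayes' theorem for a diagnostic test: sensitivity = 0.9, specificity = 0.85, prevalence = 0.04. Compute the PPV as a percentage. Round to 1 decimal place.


PPV = (sens * prev) / (sens * prev + (1-spec) * (1-prev))
Numerator = 0.9 * 0.04 = 0.036
P(positive and no disease) = (1 - spec) * (1 - prev) = (1 - 0.85) * (1 - 0.04) = 0.144
Denominator = 0.036 + 0.144 = 0.18
PPV = 0.036 / 0.18 = 0.2
As percentage = 20.0


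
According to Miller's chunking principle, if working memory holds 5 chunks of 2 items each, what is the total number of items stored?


Total items = chunks * items_per_chunk
= 5 * 2
= 10


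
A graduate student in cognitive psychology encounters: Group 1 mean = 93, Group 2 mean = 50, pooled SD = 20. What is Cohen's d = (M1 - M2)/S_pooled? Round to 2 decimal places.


Cohen's d = (M1 - M2) / S_pooled
= (93 - 50) / 20
= 43 / 20
= 2.15


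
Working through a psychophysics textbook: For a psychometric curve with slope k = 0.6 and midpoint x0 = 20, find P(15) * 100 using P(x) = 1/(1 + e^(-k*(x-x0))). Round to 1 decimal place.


P(x) = 1/(1 + e^(-0.6*(15 - 20)))
Exponent = -0.6 * -5 = 3.0
e^(3.0) = 20.085537
P = 1/(1 + 20.085537) = 0.047426
Percentage = 4.7


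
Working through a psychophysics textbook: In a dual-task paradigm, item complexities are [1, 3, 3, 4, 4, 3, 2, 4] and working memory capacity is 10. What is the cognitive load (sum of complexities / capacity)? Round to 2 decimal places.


Total complexity = 1 + 3 + 3 + 4 + 4 + 3 + 2 + 4 = 24
Load = total / capacity = 24 / 10
= 2.40


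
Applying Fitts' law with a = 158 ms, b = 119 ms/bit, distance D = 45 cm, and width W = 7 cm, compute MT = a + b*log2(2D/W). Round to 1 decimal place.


MT = 158 + 119 * log2(2*45/7)
2D/W = 12.857143
log2(12.857143) = 3.6845
MT = 158 + 119 * 3.6845
= 596.5 ms


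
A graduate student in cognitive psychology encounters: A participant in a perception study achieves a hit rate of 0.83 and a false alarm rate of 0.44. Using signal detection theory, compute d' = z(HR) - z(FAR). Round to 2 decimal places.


d' = z(HR) - z(FAR)
z(0.83) = 0.9542
z(0.44) = -0.151
d' = 0.9542 - -0.151
= 1.11


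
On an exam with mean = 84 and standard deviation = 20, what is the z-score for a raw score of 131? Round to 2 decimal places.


z = (X - mu) / sigma
= (131 - 84) / 20
= 47 / 20
= 2.35


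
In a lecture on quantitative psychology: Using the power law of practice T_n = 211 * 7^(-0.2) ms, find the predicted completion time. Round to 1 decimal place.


T_n = 211 * 7^(-0.2)
7^(-0.2) = 0.677611
T_n = 211 * 0.677611
= 143.0 ms


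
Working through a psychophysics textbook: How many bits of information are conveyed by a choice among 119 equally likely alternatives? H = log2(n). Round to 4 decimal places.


H = log2(n)
H = log2(119)
= 6.8948


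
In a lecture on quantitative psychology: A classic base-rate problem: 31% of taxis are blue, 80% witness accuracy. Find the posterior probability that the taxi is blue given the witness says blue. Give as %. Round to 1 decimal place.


P(blue | says blue) = P(says blue | blue)*P(blue) / [P(says blue | blue)*P(blue) + P(says blue | not blue)*P(not blue)]
Numerator = 0.8 * 0.31 = 0.248
False identification = 0.2 * 0.69 = 0.138
P = 0.248 / (0.248 + 0.138)
= 0.248 / 0.386
As percentage = 64.2


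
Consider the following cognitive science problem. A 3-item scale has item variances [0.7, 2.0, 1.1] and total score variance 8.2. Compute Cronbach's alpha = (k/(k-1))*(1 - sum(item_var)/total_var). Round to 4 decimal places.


alpha = (k/(k-1)) * (1 - sum(s_i^2)/s_total^2)
sum(item variances) = 3.8
k/(k-1) = 3/2 = 1.5
1 - 3.8/8.2 = 1 - 0.463415 = 0.536585
alpha = 1.5 * 0.536585
= 0.8049


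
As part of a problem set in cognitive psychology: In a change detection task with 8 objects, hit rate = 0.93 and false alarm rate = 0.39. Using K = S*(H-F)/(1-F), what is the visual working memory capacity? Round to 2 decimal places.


K = S * (H - F) / (1 - F)
H - F = 0.54
1 - F = 0.61
K = 8 * 0.54 / 0.61
= 7.08


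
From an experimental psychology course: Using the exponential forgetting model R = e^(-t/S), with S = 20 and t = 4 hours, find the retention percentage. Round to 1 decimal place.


R = e^(-t/S)
-t/S = -4/20 = -0.2
R = e^(-0.2) = 0.818731
Percentage = 0.818731 * 100
= 81.9


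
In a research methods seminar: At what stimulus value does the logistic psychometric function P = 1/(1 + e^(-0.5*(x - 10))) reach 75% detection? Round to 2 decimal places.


At P = 0.75: 0.75 = 1/(1 + e^(-k*(x-x0)))
Solving: e^(-k*(x-x0)) = 1/3
x = x0 + ln(3)/k
ln(3) = 1.0986
x = 10 + 1.0986/0.5
= 10 + 2.1972
= 12.20


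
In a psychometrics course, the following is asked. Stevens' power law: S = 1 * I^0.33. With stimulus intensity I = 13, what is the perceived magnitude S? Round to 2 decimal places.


S = 1 * 13^0.33
13^0.33 = 2.3313
S = 1 * 2.3313
= 2.33


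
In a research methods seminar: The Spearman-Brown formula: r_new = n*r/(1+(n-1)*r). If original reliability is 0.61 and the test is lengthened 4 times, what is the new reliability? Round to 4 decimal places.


r_new = n*r / (1 + (n-1)*r)
Numerator = 4 * 0.61 = 2.44
Denominator = 1 + 3 * 0.61 = 2.83
r_new = 2.44 / 2.83
= 0.8622


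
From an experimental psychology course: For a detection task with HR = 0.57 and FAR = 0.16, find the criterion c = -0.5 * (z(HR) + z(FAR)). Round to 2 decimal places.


c = -0.5 * (z(HR) + z(FAR))
z(0.57) = 0.1764
z(0.16) = -0.9945
c = -0.5 * (0.1764 + -0.9945)
= -0.5 * -0.8181
= 0.41


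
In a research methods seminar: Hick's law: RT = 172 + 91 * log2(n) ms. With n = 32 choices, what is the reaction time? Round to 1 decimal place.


RT = 172 + 91 * log2(32)
log2(32) = 5.0
RT = 172 + 91 * 5.0
= 172 + 455.0
= 627.0 ms


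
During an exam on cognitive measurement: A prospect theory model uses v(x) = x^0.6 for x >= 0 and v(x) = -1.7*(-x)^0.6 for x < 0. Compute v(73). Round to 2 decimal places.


Since x = 73 >= 0, use v(x) = x^0.6
73^0.6 = 13.1218
v(73) = 13.12


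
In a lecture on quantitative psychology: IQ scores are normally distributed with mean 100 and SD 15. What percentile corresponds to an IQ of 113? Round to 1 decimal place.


z = (IQ - mean) / SD
z = (113 - 100) / 15 = 0.8667
Percentile = Phi(0.8667) * 100
Phi(0.8667) = 0.806947
= 80.7


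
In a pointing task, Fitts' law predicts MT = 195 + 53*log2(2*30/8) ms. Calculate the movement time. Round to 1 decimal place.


MT = 195 + 53 * log2(2*30/8)
2D/W = 7.5
log2(7.5) = 2.9069
MT = 195 + 53 * 2.9069
= 349.1 ms


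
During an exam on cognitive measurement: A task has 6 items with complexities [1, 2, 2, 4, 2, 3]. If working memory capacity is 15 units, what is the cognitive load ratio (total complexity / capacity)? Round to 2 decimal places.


Total complexity = 1 + 2 + 2 + 4 + 2 + 3 = 14
Load = total / capacity = 14 / 15
= 0.93


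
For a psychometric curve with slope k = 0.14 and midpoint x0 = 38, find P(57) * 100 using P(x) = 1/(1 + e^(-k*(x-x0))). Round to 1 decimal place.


P(x) = 1/(1 + e^(-0.14*(57 - 38)))
Exponent = -0.14 * 19 = -2.66
e^(-2.66) = 0.069948
P = 1/(1 + 0.069948) = 0.934625
Percentage = 93.5


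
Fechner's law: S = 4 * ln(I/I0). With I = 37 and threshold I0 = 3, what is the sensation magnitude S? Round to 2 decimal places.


S = 4 * ln(37/3)
I/I0 = 12.333333
ln(12.333333) = 2.5123
S = 4 * 2.5123
= 10.05


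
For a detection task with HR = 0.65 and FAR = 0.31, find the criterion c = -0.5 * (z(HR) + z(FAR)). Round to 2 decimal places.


c = -0.5 * (z(HR) + z(FAR))
z(0.65) = 0.3853
z(0.31) = -0.4959
c = -0.5 * (0.3853 + -0.4959)
= -0.5 * -0.1106
= 0.06


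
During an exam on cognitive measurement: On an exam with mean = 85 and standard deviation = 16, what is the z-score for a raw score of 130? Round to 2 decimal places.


z = (X - mu) / sigma
= (130 - 85) / 16
= 45 / 16
= 2.81


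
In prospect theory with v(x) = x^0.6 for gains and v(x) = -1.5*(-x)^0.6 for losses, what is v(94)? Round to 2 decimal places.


Since x = 94 >= 0, use v(x) = x^0.6
94^0.6 = 15.2713
v(94) = 15.27


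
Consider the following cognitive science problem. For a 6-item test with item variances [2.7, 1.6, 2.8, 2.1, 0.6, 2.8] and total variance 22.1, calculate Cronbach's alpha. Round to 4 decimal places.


alpha = (k/(k-1)) * (1 - sum(s_i^2)/s_total^2)
sum(item variances) = 12.6
k/(k-1) = 6/5 = 1.2
1 - 12.6/22.1 = 1 - 0.570136 = 0.429864
alpha = 1.2 * 0.429864
= 0.5158


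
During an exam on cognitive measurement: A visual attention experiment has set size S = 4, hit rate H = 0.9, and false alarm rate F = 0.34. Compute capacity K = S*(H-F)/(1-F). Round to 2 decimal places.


K = S * (H - F) / (1 - F)
H - F = 0.56
1 - F = 0.66
K = 4 * 0.56 / 0.66
= 3.39


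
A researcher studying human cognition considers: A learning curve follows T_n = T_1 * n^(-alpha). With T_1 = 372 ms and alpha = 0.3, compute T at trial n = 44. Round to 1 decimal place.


T_n = 372 * 44^(-0.3)
44^(-0.3) = 0.32134
T_n = 372 * 0.32134
= 119.5 ms


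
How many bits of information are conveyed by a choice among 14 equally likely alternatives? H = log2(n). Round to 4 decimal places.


H = log2(n)
H = log2(14)
= 3.8074


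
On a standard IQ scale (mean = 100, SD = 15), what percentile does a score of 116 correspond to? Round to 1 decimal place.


z = (IQ - mean) / SD
z = (116 - 100) / 15 = 1.0667
Percentile = Phi(1.0667) * 100
Phi(1.0667) = 0.856946
= 85.7


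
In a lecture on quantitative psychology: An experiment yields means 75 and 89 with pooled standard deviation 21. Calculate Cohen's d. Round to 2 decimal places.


Cohen's d = (M1 - M2) / S_pooled
= (75 - 89) / 21
= -14 / 21
= -0.67


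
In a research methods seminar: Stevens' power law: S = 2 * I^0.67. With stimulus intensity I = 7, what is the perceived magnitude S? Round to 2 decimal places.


S = 2 * 7^0.67
7^0.67 = 3.6831
S = 2 * 3.6831
= 7.37


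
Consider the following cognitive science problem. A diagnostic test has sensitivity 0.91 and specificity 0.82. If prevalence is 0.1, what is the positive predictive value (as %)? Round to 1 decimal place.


PPV = (sens * prev) / (sens * prev + (1-spec) * (1-prev))
Numerator = 0.91 * 0.1 = 0.091
P(positive and no disease) = (1 - spec) * (1 - prev) = (1 - 0.82) * (1 - 0.1) = 0.162
Denominator = 0.091 + 0.162 = 0.253
PPV = 0.091 / 0.253 = 0.359684
As percentage = 36.0


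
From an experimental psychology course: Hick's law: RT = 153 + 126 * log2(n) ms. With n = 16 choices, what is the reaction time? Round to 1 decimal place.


RT = 153 + 126 * log2(16)
log2(16) = 4.0
RT = 153 + 126 * 4.0
= 153 + 504.0
= 657.0 ms


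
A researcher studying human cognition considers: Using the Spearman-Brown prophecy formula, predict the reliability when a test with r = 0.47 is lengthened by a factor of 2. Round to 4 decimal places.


r_new = n*r / (1 + (n-1)*r)
Numerator = 2 * 0.47 = 0.94
Denominator = 1 + 1 * 0.47 = 1.47
r_new = 0.94 / 1.47
= 0.6395


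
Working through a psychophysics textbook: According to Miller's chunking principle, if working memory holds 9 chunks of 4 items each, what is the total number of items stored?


Total items = chunks * items_per_chunk
= 9 * 4
= 36


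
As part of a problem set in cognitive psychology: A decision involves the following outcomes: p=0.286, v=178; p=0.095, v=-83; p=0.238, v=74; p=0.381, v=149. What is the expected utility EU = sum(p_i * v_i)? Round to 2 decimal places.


EU = sum(p_i * v_i)
0.286 * 178 = 50.908
0.095 * -83 = -7.885
0.238 * 74 = 17.612
0.381 * 149 = 56.769
EU = 50.908 + -7.885 + 17.612 + 56.769
= 117.40


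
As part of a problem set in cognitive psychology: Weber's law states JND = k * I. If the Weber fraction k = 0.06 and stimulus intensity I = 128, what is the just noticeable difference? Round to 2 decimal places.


JND = k * I
JND = 0.06 * 128
= 7.68


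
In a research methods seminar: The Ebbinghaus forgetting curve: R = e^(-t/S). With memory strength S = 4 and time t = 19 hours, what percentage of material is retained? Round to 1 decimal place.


R = e^(-t/S)
-t/S = -19/4 = -4.75
R = e^(-4.75) = 0.008652
Percentage = 0.008652 * 100
= 0.9


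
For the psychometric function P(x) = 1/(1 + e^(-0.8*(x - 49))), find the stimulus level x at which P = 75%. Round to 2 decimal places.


At P = 0.75: 0.75 = 1/(1 + e^(-k*(x-x0)))
Solving: e^(-k*(x-x0)) = 1/3
x = x0 + ln(3)/k
ln(3) = 1.0986
x = 49 + 1.0986/0.8
= 49 + 1.3732
= 50.37


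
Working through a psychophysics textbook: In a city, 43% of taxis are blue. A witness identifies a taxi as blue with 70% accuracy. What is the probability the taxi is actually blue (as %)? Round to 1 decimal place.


P(blue | says blue) = P(says blue | blue)*P(blue) / [P(says blue | blue)*P(blue) + P(says blue | not blue)*P(not blue)]
Numerator = 0.7 * 0.43 = 0.301
False identification = 0.3 * 0.57 = 0.171
P = 0.301 / (0.301 + 0.171)
= 0.301 / 0.472
As percentage = 63.8


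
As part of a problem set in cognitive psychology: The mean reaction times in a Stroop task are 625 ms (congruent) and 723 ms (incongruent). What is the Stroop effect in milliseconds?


Stroop effect = RT(incongruent) - RT(congruent)
= 723 - 625
= 98 ms


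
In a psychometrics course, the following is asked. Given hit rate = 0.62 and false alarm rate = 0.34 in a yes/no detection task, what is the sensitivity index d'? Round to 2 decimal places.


d' = z(HR) - z(FAR)
z(0.62) = 0.3055
z(0.34) = -0.4125
d' = 0.3055 - -0.4125
= 0.72


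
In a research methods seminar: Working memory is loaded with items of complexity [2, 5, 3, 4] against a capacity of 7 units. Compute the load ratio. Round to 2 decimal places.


Total complexity = 2 + 5 + 3 + 4 = 14
Load = total / capacity = 14 / 7
= 2.00


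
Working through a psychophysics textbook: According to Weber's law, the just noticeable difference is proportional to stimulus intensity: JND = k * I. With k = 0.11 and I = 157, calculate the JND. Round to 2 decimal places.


JND = k * I
JND = 0.11 * 157
= 17.27


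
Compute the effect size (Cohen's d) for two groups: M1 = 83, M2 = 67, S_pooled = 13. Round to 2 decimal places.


Cohen's d = (M1 - M2) / S_pooled
= (83 - 67) / 13
= 16 / 13
= 1.23


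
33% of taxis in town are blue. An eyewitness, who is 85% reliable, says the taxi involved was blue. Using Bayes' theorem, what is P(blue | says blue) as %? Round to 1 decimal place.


P(blue | says blue) = P(says blue | blue)*P(blue) / [P(says blue | blue)*P(blue) + P(says blue | not blue)*P(not blue)]
Numerator = 0.85 * 0.33 = 0.2805
False identification = 0.15 * 0.67 = 0.1005
P = 0.2805 / (0.2805 + 0.1005)
= 0.2805 / 0.381
As percentage = 73.6


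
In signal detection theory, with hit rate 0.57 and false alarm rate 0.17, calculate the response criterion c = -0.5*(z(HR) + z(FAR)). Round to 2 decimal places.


c = -0.5 * (z(HR) + z(FAR))
z(0.57) = 0.1764
z(0.17) = -0.9542
c = -0.5 * (0.1764 + -0.9542)
= -0.5 * -0.7778
= 0.39


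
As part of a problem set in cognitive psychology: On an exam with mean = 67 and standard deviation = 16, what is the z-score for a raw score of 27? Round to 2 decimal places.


z = (X - mu) / sigma
= (27 - 67) / 16
= -40 / 16
= -2.50


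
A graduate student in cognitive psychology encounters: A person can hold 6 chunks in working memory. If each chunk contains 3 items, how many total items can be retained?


Total items = chunks * items_per_chunk
= 6 * 3
= 18


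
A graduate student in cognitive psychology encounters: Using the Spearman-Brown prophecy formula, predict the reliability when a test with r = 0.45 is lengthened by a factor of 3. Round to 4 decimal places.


r_new = n*r / (1 + (n-1)*r)
Numerator = 3 * 0.45 = 1.35
Denominator = 1 + 2 * 0.45 = 1.9
r_new = 1.35 / 1.9
= 0.7105


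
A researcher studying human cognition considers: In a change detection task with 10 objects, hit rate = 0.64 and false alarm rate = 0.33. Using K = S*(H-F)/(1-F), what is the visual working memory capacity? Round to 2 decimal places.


K = S * (H - F) / (1 - F)
H - F = 0.31
1 - F = 0.67
K = 10 * 0.31 / 0.67
= 4.63


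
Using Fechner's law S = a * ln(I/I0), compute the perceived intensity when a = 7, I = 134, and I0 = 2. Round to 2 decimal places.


S = 7 * ln(134/2)
I/I0 = 67.0
ln(67.0) = 4.2047
S = 7 * 4.2047
= 29.43


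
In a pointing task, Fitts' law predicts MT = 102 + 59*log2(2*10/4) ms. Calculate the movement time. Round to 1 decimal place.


MT = 102 + 59 * log2(2*10/4)
2D/W = 5.0
log2(5.0) = 2.3219
MT = 102 + 59 * 2.3219
= 239.0 ms


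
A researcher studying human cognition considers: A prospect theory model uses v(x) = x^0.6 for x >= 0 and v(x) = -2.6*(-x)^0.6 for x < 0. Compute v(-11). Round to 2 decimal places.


Since x = -11 < 0, use v(x) = -lambda*(-x)^alpha
(-x) = 11
11^0.6 = 4.2154
v(-11) = -2.6 * 4.2154
= -10.96


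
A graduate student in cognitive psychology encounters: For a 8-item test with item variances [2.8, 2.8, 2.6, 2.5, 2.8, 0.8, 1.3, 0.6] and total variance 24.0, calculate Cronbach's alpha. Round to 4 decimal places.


alpha = (k/(k-1)) * (1 - sum(s_i^2)/s_total^2)
sum(item variances) = 16.2
k/(k-1) = 8/7 = 1.142857
1 - 16.2/24.0 = 1 - 0.675 = 0.325
alpha = 1.142857 * 0.325
= 0.3714


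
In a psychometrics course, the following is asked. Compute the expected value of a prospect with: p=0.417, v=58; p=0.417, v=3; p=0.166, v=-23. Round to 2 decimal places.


EU = sum(p_i * v_i)
0.417 * 58 = 24.186
0.417 * 3 = 1.251
0.166 * -23 = -3.818
EU = 24.186 + 1.251 + -3.818
= 21.62


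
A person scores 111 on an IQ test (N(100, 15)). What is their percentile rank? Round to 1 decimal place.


z = (IQ - mean) / SD
z = (111 - 100) / 15 = 0.7333
Percentile = Phi(0.7333) * 100
Phi(0.7333) = 0.768312
= 76.8


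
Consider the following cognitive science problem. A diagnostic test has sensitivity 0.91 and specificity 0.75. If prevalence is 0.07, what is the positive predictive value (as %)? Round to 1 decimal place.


PPV = (sens * prev) / (sens * prev + (1-spec) * (1-prev))
Numerator = 0.91 * 0.07 = 0.0637
P(positive and no disease) = (1 - spec) * (1 - prev) = (1 - 0.75) * (1 - 0.07) = 0.2325
Denominator = 0.0637 + 0.2325 = 0.2962
PPV = 0.0637 / 0.2962 = 0.215057
As percentage = 21.5


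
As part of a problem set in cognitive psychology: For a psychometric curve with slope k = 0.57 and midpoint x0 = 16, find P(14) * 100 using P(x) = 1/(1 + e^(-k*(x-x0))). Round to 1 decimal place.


P(x) = 1/(1 + e^(-0.57*(14 - 16)))
Exponent = -0.57 * -2 = 1.14
e^(1.14) = 3.126768
P = 1/(1 + 3.126768) = 0.24232
Percentage = 24.2


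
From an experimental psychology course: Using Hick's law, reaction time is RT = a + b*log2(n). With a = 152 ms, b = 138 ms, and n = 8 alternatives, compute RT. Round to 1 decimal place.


RT = 152 + 138 * log2(8)
log2(8) = 3.0
RT = 152 + 138 * 3.0
= 152 + 414.0
= 566.0 ms


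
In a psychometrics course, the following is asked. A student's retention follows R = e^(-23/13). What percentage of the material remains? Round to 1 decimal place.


R = e^(-t/S)
-t/S = -23/13 = -1.769231
R = e^(-1.769231) = 0.170464
Percentage = 0.170464 * 100
= 17.0


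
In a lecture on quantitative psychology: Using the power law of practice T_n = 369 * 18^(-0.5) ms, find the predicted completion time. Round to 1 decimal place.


T_n = 369 * 18^(-0.5)
18^(-0.5) = 0.235702
T_n = 369 * 0.235702
= 87.0 ms


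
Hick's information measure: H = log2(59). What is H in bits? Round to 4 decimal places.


H = log2(n)
H = log2(59)
= 5.8826


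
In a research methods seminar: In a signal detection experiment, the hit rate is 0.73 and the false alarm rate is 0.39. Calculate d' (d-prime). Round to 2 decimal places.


d' = z(HR) - z(FAR)
z(0.73) = 0.6128
z(0.39) = -0.2793
d' = 0.6128 - -0.2793
= 0.89


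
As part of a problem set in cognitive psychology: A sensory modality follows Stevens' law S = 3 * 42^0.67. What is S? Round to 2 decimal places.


S = 3 * 42^0.67
42^0.67 = 12.2342
S = 3 * 12.2342
= 36.70


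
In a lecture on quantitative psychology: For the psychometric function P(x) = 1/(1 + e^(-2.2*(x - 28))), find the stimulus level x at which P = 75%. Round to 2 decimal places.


At P = 0.75: 0.75 = 1/(1 + e^(-k*(x-x0)))
Solving: e^(-k*(x-x0)) = 1/3
x = x0 + ln(3)/k
ln(3) = 1.0986
x = 28 + 1.0986/2.2
= 28 + 0.4994
= 28.50


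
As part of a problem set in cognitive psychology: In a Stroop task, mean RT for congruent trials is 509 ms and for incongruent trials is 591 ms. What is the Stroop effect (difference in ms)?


Stroop effect = RT(incongruent) - RT(congruent)
= 591 - 509
= 82 ms


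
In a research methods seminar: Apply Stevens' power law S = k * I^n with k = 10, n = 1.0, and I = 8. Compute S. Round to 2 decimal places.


S = 10 * 8^1.0
8^1.0 = 8.0
S = 10 * 8.0
= 80.00


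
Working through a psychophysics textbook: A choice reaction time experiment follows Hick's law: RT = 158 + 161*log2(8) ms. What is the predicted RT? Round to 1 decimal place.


RT = 158 + 161 * log2(8)
log2(8) = 3.0
RT = 158 + 161 * 3.0
= 158 + 483.0
= 641.0 ms


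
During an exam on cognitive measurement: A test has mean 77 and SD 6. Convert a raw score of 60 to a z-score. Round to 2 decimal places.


z = (X - mu) / sigma
= (60 - 77) / 6
= -17 / 6
= -2.83


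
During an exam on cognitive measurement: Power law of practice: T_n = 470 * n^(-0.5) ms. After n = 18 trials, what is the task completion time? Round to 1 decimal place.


T_n = 470 * 18^(-0.5)
18^(-0.5) = 0.235702
T_n = 470 * 0.235702
= 110.8 ms


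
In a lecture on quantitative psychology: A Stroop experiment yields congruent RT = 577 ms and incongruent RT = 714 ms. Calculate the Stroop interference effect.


Stroop effect = RT(incongruent) - RT(congruent)
= 714 - 577
= 137 ms


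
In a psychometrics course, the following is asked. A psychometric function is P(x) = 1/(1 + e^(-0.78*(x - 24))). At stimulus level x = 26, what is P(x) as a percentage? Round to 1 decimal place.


P(x) = 1/(1 + e^(-0.78*(26 - 24)))
Exponent = -0.78 * 2 = -1.56
e^(-1.56) = 0.210136
P = 1/(1 + 0.210136) = 0.826353
Percentage = 82.6


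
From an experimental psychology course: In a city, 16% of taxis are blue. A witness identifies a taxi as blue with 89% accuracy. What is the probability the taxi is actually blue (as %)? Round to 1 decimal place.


P(blue | says blue) = P(says blue | blue)*P(blue) / [P(says blue | blue)*P(blue) + P(says blue | not blue)*P(not blue)]
Numerator = 0.89 * 0.16 = 0.1424
False identification = 0.11 * 0.84 = 0.0924
P = 0.1424 / (0.1424 + 0.0924)
= 0.1424 / 0.2348
As percentage = 60.6


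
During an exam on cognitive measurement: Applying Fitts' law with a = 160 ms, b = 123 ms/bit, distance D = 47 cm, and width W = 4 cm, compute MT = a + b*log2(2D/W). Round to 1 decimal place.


MT = 160 + 123 * log2(2*47/4)
2D/W = 23.5
log2(23.5) = 4.5546
MT = 160 + 123 * 4.5546
= 720.2 ms


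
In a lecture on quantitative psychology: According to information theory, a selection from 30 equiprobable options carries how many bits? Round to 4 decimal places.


H = log2(n)
H = log2(30)
= 4.9069


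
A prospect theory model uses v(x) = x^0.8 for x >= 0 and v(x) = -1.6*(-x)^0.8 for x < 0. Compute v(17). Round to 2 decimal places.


Since x = 17 >= 0, use v(x) = x^0.8
17^0.8 = 9.6463
v(17) = 9.65


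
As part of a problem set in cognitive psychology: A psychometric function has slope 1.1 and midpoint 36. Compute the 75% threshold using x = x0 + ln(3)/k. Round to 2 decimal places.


At P = 0.75: 0.75 = 1/(1 + e^(-k*(x-x0)))
Solving: e^(-k*(x-x0)) = 1/3
x = x0 + ln(3)/k
ln(3) = 1.0986
x = 36 + 1.0986/1.1
= 36 + 0.9987
= 37.00


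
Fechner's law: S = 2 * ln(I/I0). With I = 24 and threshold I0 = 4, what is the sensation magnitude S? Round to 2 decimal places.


S = 2 * ln(24/4)
I/I0 = 6.0
ln(6.0) = 1.7918
S = 2 * 1.7918
= 3.58


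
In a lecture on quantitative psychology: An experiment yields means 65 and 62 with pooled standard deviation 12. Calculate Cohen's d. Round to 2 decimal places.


Cohen's d = (M1 - M2) / S_pooled
= (65 - 62) / 12
= 3 / 12
= 0.25


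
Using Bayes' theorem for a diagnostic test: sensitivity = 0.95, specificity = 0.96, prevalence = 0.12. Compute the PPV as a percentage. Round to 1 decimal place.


PPV = (sens * prev) / (sens * prev + (1-spec) * (1-prev))
Numerator = 0.95 * 0.12 = 0.114
P(positive and no disease) = (1 - spec) * (1 - prev) = (1 - 0.96) * (1 - 0.12) = 0.0352
Denominator = 0.114 + 0.0352 = 0.1492
PPV = 0.114 / 0.1492 = 0.764075
As percentage = 76.4


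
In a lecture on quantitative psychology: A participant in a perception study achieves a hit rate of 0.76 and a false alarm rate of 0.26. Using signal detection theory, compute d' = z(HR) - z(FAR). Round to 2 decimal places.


d' = z(HR) - z(FAR)
z(0.76) = 0.7063
z(0.26) = -0.6433
d' = 0.7063 - -0.6433
= 1.35


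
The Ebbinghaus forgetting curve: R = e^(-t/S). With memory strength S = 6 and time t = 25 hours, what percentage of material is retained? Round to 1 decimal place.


R = e^(-t/S)
-t/S = -25/6 = -4.166667
R = e^(-4.166667) = 0.015504
Percentage = 0.015504 * 100
= 1.6


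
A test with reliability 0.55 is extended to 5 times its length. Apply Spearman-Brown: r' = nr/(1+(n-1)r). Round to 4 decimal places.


r_new = n*r / (1 + (n-1)*r)
Numerator = 5 * 0.55 = 2.75
Denominator = 1 + 4 * 0.55 = 3.2
r_new = 2.75 / 3.2
= 0.8594


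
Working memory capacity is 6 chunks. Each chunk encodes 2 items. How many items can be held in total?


Total items = chunks * items_per_chunk
= 6 * 2
= 12


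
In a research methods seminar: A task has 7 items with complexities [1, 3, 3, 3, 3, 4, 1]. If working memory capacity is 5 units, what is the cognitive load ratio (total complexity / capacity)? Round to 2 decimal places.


Total complexity = 1 + 3 + 3 + 3 + 3 + 4 + 1 = 18
Load = total / capacity = 18 / 5
= 3.60


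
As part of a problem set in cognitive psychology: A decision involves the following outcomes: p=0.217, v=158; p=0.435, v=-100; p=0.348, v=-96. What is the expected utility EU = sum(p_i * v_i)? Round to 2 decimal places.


EU = sum(p_i * v_i)
0.217 * 158 = 34.286
0.435 * -100 = -43.5
0.348 * -96 = -33.408
EU = 34.286 + -43.5 + -33.408
= -42.62


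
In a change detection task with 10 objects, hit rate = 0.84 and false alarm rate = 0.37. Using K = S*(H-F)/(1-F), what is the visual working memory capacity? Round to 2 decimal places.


K = S * (H - F) / (1 - F)
H - F = 0.47
1 - F = 0.63
K = 10 * 0.47 / 0.63
= 7.46


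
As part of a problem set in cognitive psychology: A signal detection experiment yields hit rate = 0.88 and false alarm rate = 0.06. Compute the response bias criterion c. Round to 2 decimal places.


c = -0.5 * (z(HR) + z(FAR))
z(0.88) = 1.175
z(0.06) = -1.5548
c = -0.5 * (1.175 + -1.5548)
= -0.5 * -0.3798
= 0.19


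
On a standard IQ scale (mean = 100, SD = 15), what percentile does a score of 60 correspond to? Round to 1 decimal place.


z = (IQ - mean) / SD
z = (60 - 100) / 15 = -2.6667
Percentile = Phi(-2.6667) * 100
Phi(-2.6667) = 0.00383
= 0.4


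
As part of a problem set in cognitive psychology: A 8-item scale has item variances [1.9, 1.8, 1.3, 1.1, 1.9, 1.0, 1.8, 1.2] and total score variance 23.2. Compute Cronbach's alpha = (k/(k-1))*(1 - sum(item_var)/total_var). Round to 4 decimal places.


alpha = (k/(k-1)) * (1 - sum(s_i^2)/s_total^2)
sum(item variances) = 12.0
k/(k-1) = 8/7 = 1.142857
1 - 12.0/23.2 = 1 - 0.517241 = 0.482759
alpha = 1.142857 * 0.482759
= 0.5517


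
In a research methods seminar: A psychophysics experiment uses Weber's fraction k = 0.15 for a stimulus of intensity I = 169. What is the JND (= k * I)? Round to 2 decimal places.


JND = k * I
JND = 0.15 * 169
= 25.35


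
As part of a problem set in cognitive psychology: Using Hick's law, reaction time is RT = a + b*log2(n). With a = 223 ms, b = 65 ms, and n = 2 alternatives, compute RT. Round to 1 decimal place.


RT = 223 + 65 * log2(2)
log2(2) = 1.0
RT = 223 + 65 * 1.0
= 223 + 65.0
= 288.0 ms


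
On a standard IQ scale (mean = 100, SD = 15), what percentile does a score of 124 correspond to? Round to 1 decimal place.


z = (IQ - mean) / SD
z = (124 - 100) / 15 = 1.6
Percentile = Phi(1.6) * 100
Phi(1.6) = 0.945201
= 94.5


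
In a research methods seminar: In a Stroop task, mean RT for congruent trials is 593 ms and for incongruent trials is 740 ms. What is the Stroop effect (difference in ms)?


Stroop effect = RT(incongruent) - RT(congruent)
= 740 - 593
= 147 ms


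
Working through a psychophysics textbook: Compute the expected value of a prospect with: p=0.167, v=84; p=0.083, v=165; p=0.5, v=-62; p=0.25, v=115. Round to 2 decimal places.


EU = sum(p_i * v_i)
0.167 * 84 = 14.028
0.083 * 165 = 13.695
0.5 * -62 = -31.0
0.25 * 115 = 28.75
EU = 14.028 + 13.695 + -31.0 + 28.75
= 25.47


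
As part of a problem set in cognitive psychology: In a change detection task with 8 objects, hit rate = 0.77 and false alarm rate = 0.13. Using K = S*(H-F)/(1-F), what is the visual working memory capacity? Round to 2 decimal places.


K = S * (H - F) / (1 - F)
H - F = 0.64
1 - F = 0.87
K = 8 * 0.64 / 0.87
= 5.89


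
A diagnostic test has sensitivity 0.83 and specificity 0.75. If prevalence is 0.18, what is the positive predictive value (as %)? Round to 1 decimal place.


PPV = (sens * prev) / (sens * prev + (1-spec) * (1-prev))
Numerator = 0.83 * 0.18 = 0.1494
P(positive and no disease) = (1 - spec) * (1 - prev) = (1 - 0.75) * (1 - 0.18) = 0.205
Denominator = 0.1494 + 0.205 = 0.3544
PPV = 0.1494 / 0.3544 = 0.421558
As percentage = 42.2


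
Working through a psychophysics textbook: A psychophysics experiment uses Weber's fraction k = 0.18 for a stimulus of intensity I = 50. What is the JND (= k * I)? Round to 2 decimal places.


JND = k * I
JND = 0.18 * 50
= 9.00


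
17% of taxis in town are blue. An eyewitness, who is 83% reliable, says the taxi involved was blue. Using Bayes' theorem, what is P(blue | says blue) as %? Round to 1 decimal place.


P(blue | says blue) = P(says blue | blue)*P(blue) / [P(says blue | blue)*P(blue) + P(says blue | not blue)*P(not blue)]
Numerator = 0.83 * 0.17 = 0.1411
False identification = 0.17 * 0.83 = 0.1411
P = 0.1411 / (0.1411 + 0.1411)
= 0.1411 / 0.2822
As percentage = 50.0


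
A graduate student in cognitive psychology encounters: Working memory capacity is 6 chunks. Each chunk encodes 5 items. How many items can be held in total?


Total items = chunks * items_per_chunk
= 6 * 5
= 30


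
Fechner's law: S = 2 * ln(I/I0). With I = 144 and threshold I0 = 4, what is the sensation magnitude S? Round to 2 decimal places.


S = 2 * ln(144/4)
I/I0 = 36.0
ln(36.0) = 3.5835
S = 2 * 3.5835
= 7.17


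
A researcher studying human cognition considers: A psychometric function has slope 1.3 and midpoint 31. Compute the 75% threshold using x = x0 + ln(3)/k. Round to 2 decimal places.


At P = 0.75: 0.75 = 1/(1 + e^(-k*(x-x0)))
Solving: e^(-k*(x-x0)) = 1/3
x = x0 + ln(3)/k
ln(3) = 1.0986
x = 31 + 1.0986/1.3
= 31 + 0.8451
= 31.85


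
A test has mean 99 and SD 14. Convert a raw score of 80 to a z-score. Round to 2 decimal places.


z = (X - mu) / sigma
= (80 - 99) / 14
= -19 / 14
= -1.36


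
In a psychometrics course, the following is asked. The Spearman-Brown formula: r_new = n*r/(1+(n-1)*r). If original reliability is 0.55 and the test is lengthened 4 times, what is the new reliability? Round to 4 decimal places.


r_new = n*r / (1 + (n-1)*r)
Numerator = 4 * 0.55 = 2.2
Denominator = 1 + 3 * 0.55 = 2.65
r_new = 2.2 / 2.65
= 0.8302


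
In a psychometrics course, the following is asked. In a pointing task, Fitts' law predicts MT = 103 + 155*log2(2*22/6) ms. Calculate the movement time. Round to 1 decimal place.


MT = 103 + 155 * log2(2*22/6)
2D/W = 7.333333
log2(7.333333) = 2.8745
MT = 103 + 155 * 2.8745
= 548.5 ms


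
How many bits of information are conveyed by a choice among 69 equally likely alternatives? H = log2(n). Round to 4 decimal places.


H = log2(n)
H = log2(69)
= 6.1085


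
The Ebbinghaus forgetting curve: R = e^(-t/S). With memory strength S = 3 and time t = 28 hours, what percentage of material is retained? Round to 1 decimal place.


R = e^(-t/S)
-t/S = -28/3 = -9.333333
R = e^(-9.333333) = 8.8e-05
Percentage = 8.8e-05 * 100
= 0.0


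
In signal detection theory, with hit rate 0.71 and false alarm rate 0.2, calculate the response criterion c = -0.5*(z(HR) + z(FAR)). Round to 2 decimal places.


c = -0.5 * (z(HR) + z(FAR))
z(0.71) = 0.5534
z(0.2) = -0.8416
c = -0.5 * (0.5534 + -0.8416)
= -0.5 * -0.2882
= 0.14


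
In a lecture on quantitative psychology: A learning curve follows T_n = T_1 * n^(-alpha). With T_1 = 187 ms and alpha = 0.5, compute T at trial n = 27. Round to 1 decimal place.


T_n = 187 * 27^(-0.5)
27^(-0.5) = 0.19245
T_n = 187 * 0.19245
= 36.0 ms


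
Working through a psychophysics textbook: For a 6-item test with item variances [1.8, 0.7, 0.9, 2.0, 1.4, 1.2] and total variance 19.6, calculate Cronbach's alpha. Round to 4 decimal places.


alpha = (k/(k-1)) * (1 - sum(s_i^2)/s_total^2)
sum(item variances) = 8.0
k/(k-1) = 6/5 = 1.2
1 - 8.0/19.6 = 1 - 0.408163 = 0.591837
alpha = 1.2 * 0.591837
= 0.7102


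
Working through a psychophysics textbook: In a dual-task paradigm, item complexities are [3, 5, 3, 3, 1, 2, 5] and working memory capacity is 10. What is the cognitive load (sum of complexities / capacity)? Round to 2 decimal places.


Total complexity = 3 + 5 + 3 + 3 + 1 + 2 + 5 = 22
Load = total / capacity = 22 / 10
= 2.20


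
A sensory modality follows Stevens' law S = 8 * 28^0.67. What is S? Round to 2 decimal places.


S = 8 * 28^0.67
28^0.67 = 9.3239
S = 8 * 9.3239
= 74.59


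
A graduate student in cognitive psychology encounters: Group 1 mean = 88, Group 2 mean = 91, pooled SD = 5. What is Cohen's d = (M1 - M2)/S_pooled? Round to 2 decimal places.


Cohen's d = (M1 - M2) / S_pooled
= (88 - 91) / 5
= -3 / 5
= -0.60


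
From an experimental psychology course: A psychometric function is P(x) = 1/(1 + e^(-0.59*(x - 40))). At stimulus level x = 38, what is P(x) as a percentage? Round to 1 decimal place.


P(x) = 1/(1 + e^(-0.59*(38 - 40)))
Exponent = -0.59 * -2 = 1.18
e^(1.18) = 3.254374
P = 1/(1 + 3.254374) = 0.235052
Percentage = 23.5


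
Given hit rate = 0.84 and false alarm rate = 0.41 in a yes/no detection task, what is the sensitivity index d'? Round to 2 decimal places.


d' = z(HR) - z(FAR)
z(0.84) = 0.9945
z(0.41) = -0.2275
d' = 0.9945 - -0.2275
= 1.22


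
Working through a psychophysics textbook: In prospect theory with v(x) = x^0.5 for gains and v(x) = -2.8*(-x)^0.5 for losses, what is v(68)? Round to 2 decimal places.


Since x = 68 >= 0, use v(x) = x^0.5
68^0.5 = 8.2462
v(68) = 8.25


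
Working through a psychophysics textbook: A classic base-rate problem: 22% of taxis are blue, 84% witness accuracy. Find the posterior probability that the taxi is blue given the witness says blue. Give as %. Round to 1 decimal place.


P(blue | says blue) = P(says blue | blue)*P(blue) / [P(says blue | blue)*P(blue) + P(says blue | not blue)*P(not blue)]
Numerator = 0.84 * 0.22 = 0.1848
False identification = 0.16 * 0.78 = 0.1248
P = 0.1848 / (0.1848 + 0.1248)
= 0.1848 / 0.3096
As percentage = 59.7


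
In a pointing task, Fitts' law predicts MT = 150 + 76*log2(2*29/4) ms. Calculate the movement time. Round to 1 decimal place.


MT = 150 + 76 * log2(2*29/4)
2D/W = 14.5
log2(14.5) = 3.858
MT = 150 + 76 * 3.858
= 443.2 ms


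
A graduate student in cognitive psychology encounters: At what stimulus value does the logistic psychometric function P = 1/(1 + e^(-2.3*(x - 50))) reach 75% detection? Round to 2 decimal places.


At P = 0.75: 0.75 = 1/(1 + e^(-k*(x-x0)))
Solving: e^(-k*(x-x0)) = 1/3
x = x0 + ln(3)/k
ln(3) = 1.0986
x = 50 + 1.0986/2.3
= 50 + 0.4777
= 50.48


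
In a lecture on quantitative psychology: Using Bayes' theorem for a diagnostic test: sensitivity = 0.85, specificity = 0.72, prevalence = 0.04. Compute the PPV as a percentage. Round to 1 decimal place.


PPV = (sens * prev) / (sens * prev + (1-spec) * (1-prev))
Numerator = 0.85 * 0.04 = 0.034
P(positive and no disease) = (1 - spec) * (1 - prev) = (1 - 0.72) * (1 - 0.04) = 0.2688
Denominator = 0.034 + 0.2688 = 0.3028
PPV = 0.034 / 0.3028 = 0.112285
As percentage = 11.2


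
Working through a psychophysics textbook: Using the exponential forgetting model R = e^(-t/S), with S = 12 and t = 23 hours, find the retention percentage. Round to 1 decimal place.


R = e^(-t/S)
-t/S = -23/12 = -1.916667
R = e^(-1.916667) = 0.147096
Percentage = 0.147096 * 100
= 14.7


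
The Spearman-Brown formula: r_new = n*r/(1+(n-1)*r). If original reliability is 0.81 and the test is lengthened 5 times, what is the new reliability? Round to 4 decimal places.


r_new = n*r / (1 + (n-1)*r)
Numerator = 5 * 0.81 = 4.05
Denominator = 1 + 4 * 0.81 = 4.24
r_new = 4.05 / 4.24
= 0.9552


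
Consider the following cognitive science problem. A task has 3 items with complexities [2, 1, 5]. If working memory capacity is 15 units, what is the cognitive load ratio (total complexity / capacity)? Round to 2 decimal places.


Total complexity = 2 + 1 + 5 = 8
Load = total / capacity = 8 / 15
= 0.53


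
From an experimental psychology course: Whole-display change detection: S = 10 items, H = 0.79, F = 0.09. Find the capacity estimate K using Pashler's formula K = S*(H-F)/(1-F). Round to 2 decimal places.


K = S * (H - F) / (1 - F)
H - F = 0.7
1 - F = 0.91
K = 10 * 0.7 / 0.91
= 7.69


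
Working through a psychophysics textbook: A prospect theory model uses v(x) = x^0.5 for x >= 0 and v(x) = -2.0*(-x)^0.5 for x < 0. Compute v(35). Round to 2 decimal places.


Since x = 35 >= 0, use v(x) = x^0.5
35^0.5 = 5.9161
v(35) = 5.92


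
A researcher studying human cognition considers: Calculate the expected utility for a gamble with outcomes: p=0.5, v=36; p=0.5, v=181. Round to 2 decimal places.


EU = sum(p_i * v_i)
0.5 * 36 = 18.0
0.5 * 181 = 90.5
EU = 18.0 + 90.5
= 108.50


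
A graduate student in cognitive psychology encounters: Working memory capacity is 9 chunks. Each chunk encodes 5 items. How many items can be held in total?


Total items = chunks * items_per_chunk
= 9 * 5
= 45


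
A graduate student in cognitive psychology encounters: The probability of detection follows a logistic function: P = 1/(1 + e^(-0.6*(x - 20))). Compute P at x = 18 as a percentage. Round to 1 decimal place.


P(x) = 1/(1 + e^(-0.6*(18 - 20)))
Exponent = -0.6 * -2 = 1.2
e^(1.2) = 3.320117
P = 1/(1 + 3.320117) = 0.231475
Percentage = 23.1


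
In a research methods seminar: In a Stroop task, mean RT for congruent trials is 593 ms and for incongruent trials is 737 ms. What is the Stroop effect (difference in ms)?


Stroop effect = RT(incongruent) - RT(congruent)
= 737 - 593
= 144 ms


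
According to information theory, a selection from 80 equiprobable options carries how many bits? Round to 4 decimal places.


H = log2(n)
H = log2(80)
= 6.3219


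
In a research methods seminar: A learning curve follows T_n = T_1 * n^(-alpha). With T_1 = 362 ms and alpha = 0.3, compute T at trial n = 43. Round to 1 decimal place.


T_n = 362 * 43^(-0.3)
43^(-0.3) = 0.323563
T_n = 362 * 0.323563
= 117.1 ms


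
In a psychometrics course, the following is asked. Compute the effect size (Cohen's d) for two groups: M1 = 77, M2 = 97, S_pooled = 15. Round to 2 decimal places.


Cohen's d = (M1 - M2) / S_pooled
= (77 - 97) / 15
= -20 / 15
= -1.33
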